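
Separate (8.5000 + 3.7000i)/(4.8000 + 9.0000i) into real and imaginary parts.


Multiply by conjugate: (8.5000 + 3.7000i)(4.8000 - 9.0000i) / (4.8^2 + 9^2)
Numerator real = 8.5*4.8 + 3.7*9 = 74.1
Numerator imag = 3.7*4.8 - 8.5*9 = -58.74
Denominator = 104.04
Re(z) = 74.1/104.04 = 0.7122
Im(z) = -58.74/104.04 = -0.5646

Re(z) = 0.7122, Im(z) = -0.5646


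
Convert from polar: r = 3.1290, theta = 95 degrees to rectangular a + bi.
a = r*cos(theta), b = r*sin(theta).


a = 3.1290*cos(95°) = 3.1290*(-0.08716) = -0.2727
b = 3.1290*sin(95°) = 3.1290*0.9962 = 3.1171

-0.2727 + 3.1171i


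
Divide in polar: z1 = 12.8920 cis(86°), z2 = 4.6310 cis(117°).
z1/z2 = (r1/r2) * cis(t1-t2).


r = 12.8920 / 4.6310 = 2.7838
theta = 86° - 117° = -31° = 329° (mod 360)

2.7838 cis(329°)


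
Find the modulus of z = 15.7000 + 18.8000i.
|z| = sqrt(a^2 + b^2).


|z| = sqrt(15.7^2 + 18.8^2) = sqrt(246.49 + 353.44) = sqrt(599.93) = 24.4935

|z| = 24.4935


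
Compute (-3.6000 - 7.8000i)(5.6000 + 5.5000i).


Real = -3.6*5.6 - (-7.8)*5.5 = -20.16 - (-42.9) = 22.74
Imag = -3.6*5.5 + 5.6*(-7.8) = -19.8 - (43.68) = -63.48

22.7400 - 63.4800i


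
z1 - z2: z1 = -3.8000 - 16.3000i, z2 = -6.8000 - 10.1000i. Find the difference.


Real: -3.8 + 6.8 = 3
Imag: -16.3 + 10.1 = -6.2

3.0000 - 6.2000i


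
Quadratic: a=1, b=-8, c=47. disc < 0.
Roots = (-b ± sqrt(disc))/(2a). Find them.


disc = (-8)^2 - 4*1*47 = 64 - 188 = -124
sqrt(|disc|) = sqrt(124) = 11.1355
Real part = 8/(2*1) = 4.0000
Imag part = 11.1355/(2*1) = 5.5678

4.0000 ± 5.5678i


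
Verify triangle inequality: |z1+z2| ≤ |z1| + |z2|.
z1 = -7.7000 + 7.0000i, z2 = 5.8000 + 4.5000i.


|z1| = sqrt((-7.7)^2 + 7^2) = sqrt(108.29) = 10.4062
|z2| = sqrt(5.8^2 + 4.5^2) = sqrt(53.89) = 7.3410
z1+z2 = -1.9000 + 11.5000i
|z1+z2| = sqrt(135.86) = 11.6559
|z1|+|z2| = 10.4062 + 7.3410 = 17.7472

|z1+z2| = 11.6559 ≤ |z1|+|z2| = 17.7472 (verified)


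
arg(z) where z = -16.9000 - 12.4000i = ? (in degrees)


Re = -16.9, Im = -12.4
arg = atan2(-12.4, -16.9) = -143.7315 degrees

arg(z) = -143.7315 degrees


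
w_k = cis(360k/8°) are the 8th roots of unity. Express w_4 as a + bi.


Angle = 360*4/8 = 180°
a = cos(180°) = -1.0000
b = sin(180°) = 0

-1.0000 + 0i


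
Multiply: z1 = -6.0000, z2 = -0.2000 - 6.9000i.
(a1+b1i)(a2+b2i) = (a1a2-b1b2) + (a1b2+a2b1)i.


Real = -6*(-0.2) - 0*(-6.9) = 1.2 - 0 = 1.2
Imag = -6*(-6.9) - (0.2)*0 = 41.4 + 0 = 41.4

1.2000 + 41.4000i


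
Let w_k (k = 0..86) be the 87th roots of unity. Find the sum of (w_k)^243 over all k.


The roots are w_k = w^k with w = e^(2*pi*i/87), and (w^k)^243 = (w^243)^k.
So S = 1 + u + u^2 + ... + u^(86) with u = w^243.
243 = 2*87 + 69, so 243 is not a multiple of 87: u = (w^87)^2 * w^69 = w^69 ≠ 1 (w is a primitive 87th root), while u^87 = (w^87)^243 = 1.
Geometric series: S = (1 - u^87)/(1 - u) = (1 - 1)/(1 - u) = 0

S = 0


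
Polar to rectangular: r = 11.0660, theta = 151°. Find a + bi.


a = 11.0660*cos(151°) = 11.0660*(-0.87462) = -9.6785
b = 11.0660*sin(151°) = 11.0660*0.48481 = 5.3649

-9.6785 + 5.3649i


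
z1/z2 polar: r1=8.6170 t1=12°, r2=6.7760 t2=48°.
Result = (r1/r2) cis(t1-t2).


r = 8.6170 / 6.7760 = 1.2717
theta = 12° - 48° = -36° = 324° (mod 360)

1.2717 cis(324°)


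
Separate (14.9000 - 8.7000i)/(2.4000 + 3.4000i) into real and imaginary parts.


Multiply by conjugate: (14.9000 - 8.7000i)(2.4000 - 3.4000i) / (2.4^2 + 3.4^2)
Numerator real = 14.9*2.4 - (8.7)*3.4 = 6.18
Numerator imag = -8.7*2.4 - 14.9*3.4 = -71.54
Denominator = 17.32
Re(z) = 6.18/17.32 = 0.3568
Im(z) = -71.54/17.32 = -4.1305

Re(z) = 0.3568, Im(z) = -4.1305


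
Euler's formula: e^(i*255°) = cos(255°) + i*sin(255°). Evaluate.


cos(255°) = -0.2588
sin(255°) = -0.9659

e^(i*255°) = -0.2588 - 0.9659i


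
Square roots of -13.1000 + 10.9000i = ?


|z| = sqrt(171.61+118.81) = 17.0417
sqrt((|z|+a)/2) = sqrt((17.0417+(-13.1))/2) = sqrt(1.9709) = 1.4039
sqrt((|z|-a)/2) = sqrt((17.0417-(-13.1))/2) = sqrt(15.0709) = 3.8821

±(1.4039 + 3.8821i) i.e. 1.4039 + 3.8821i and -1.4039 - 3.8821i


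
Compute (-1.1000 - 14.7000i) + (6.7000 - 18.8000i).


Real: -1.1 + 6.7 = 5.6
Imag: -14.7 - 18.8 = -33.5

5.6000 - 33.5000i


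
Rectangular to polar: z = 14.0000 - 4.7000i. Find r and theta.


r = sqrt(196+22.09) = sqrt(218.09) = 14.7679
theta = atan2(-4.7, 14) = -18.5576 degrees

r = 14.7679, theta = -18.5576 degrees


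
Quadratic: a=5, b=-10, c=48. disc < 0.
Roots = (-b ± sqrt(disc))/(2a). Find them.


disc = (-10)^2 - 4*5*48 = 100 - 960 = -860
sqrt(|disc|) = sqrt(860) = 29.3258
Real part = 10/(2*5) = 1.0000
Imag part = 29.3258/(2*5) = 2.9326

1.0000 ± 2.9326i


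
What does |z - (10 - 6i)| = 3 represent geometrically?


|z - z0| = r is a circle with center z0 and radius r.
Center = (10, -6), radius = 3

Circle with center (10, -6) and radius 3


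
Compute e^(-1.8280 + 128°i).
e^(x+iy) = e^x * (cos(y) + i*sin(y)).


e^-1.8280 = 0.16073
cos(128°) = -0.6157
sin(128°) = 0.788
Real = 0.16073*(-0.6157) = -0.0990
Imag = 0.16073*0.788 = 0.1267

-0.0990 + 0.1267i


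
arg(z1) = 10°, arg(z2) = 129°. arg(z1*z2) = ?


arg(z1*z2) = 10° + 129° = 139°
Normalized to (-180°, 180°]: 139°

139°


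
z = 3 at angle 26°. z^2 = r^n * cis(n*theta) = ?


r^2 = 3^2 = 9
n*theta = 2*26° = 52° = 52° (mod 360)
a = 9*cos(52°) = 5.5410
b = 9*sin(52°) = 7.0921

9 cis(52°) = 5.5410 + 7.0921i


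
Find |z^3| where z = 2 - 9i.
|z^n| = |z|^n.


|z| = sqrt(4+81) = sqrt(85) = 9.2195
|z^3| = |z|^3 = (sqrt(85))^3 = 85*sqrt(85)

|z^3| = 85*sqrt(85) ≈ 783.6613


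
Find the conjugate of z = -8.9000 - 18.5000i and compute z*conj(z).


z_bar = -8.9000 + 18.5000i
z*z_bar = (-8.9)^2 + (-18.5)^2 = 79.21 + 342.25 = 421.46

z_bar = -8.9000 + 18.5000i, z*z_bar = 421.46


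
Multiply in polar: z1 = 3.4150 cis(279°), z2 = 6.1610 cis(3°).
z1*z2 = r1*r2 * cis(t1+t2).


r = 3.4150 * 6.1610 = 21.0398
theta = 279° + 3° = 282° = 282° (mod 360)

21.0398 cis(282°)


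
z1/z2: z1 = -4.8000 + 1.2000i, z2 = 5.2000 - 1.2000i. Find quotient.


Conjugate of z2 = 5.2000 + 1.2000i
Numerator: (-4.8000 + 1.2000i)(5.2000 + 1.2000i) = -26.4000 + 0.4800i
Denominator: 5.2^2 + (-1.2)^2 = 28.48
Result = (-26.4000 + 0.4800i)/28.48

-0.9270 + 0.0169i


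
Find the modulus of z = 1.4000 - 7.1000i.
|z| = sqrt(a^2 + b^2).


|z| = sqrt(1.4^2 + (-7.1)^2) = sqrt(1.96 + 50.41) = sqrt(52.37) = 7.2367

|z| = 7.2367


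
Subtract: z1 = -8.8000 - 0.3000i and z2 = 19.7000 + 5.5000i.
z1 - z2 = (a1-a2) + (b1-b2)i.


Real: -8.8 - 19.7 = -28.5
Imag: -0.3 - 5.5 = -5.8

-28.5000 - 5.8000i


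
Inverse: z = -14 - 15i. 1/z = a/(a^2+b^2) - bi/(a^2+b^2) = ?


|z|^2 = 196+225 = 421
1/z = (-14 + 15i)/421

1/z = -0.0333 + 0.0356i


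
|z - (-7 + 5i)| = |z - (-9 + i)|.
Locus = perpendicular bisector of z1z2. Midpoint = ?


Equal distances means the locus is the perpendicular bisector of z1 and z2.
Midpoint = ((-7+(-9))/2, (5+1)/2) = (-8.0000, 3.0000)

Perpendicular bisector through (-8.0000, 3.0000)


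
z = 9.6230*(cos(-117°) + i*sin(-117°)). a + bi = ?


a = 9.6230*cos(-117°) = 9.6230*(-0.454) = -4.3688
b = 9.6230*sin(-117°) = 9.6230*(-0.89101) = -8.5742

-4.3688 - 8.5742i


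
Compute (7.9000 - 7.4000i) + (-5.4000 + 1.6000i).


Real: 7.9 - 5.4 = 2.5
Imag: -7.4 + 1.6 = -5.8

2.5000 - 5.8000i


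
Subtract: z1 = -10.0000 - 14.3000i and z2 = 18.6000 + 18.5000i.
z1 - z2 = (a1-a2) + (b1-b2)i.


Real: -10 - 18.6 = -28.6
Imag: -14.3 - 18.5 = -32.8

-28.6000 - 32.8000i


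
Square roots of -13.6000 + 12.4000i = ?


|z| = sqrt(184.96+153.76) = 18.4043
sqrt((|z|+a)/2) = sqrt((18.4043+(-13.6))/2) = sqrt(2.4022) = 1.5499
sqrt((|z|-a)/2) = sqrt((18.4043-(-13.6))/2) = sqrt(16.0022) = 4.0003

±(1.5499 + 4.0003i) i.e. 1.5499 + 4.0003i and -1.5499 - 4.0003i


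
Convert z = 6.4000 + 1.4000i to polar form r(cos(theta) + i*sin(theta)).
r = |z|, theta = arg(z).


r = sqrt(40.96+1.96) = sqrt(42.92) = 6.5513
theta = atan2(1.4, 6.4) = 12.3391 degrees

r = 6.5513, theta = 12.3391 degrees


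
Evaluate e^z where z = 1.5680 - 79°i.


e^1.5680 = 4.7970
cos(-79°) = 0.1908
sin(-79°) = -0.98163
Real = 4.7970*0.1908 = 0.9153
Imag = 4.7970*(-0.98163) = -4.7089

0.9153 - 4.7089i


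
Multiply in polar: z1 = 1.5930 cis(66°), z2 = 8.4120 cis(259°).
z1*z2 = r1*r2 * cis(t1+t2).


r = 1.5930 * 8.4120 = 13.4003
theta = 66° + 259° = 325° = 325° (mod 360)

13.4003 cis(325°)


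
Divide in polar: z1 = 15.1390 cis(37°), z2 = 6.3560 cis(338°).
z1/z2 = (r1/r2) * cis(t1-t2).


r = 15.1390 / 6.3560 = 2.3818
theta = 37° - 338° = -301° = 59° (mod 360)

2.3818 cis(59°)


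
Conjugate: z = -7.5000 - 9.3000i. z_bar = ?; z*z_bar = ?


z_bar = -7.5000 + 9.3000i
z*z_bar = (-7.5)^2 + (-9.3)^2 = 56.25 + 86.49 = 142.74

z_bar = -7.5000 + 9.3000i, z*z_bar = 142.74


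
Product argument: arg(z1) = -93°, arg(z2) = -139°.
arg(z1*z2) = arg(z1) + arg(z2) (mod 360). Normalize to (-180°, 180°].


arg(z1*z2) = -93° - 139° = -232°
Normalized to (-180°, 180°]: 128°

128°


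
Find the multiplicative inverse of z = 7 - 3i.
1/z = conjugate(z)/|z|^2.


|z|^2 = 49+9 = 58
1/z = (7 + 3i)/58

1/z = 0.1207 + 0.0517i


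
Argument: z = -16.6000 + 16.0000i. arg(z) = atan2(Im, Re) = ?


Re = -16.6, Im = 16
arg = atan2(16, -16.6) = 136.0544 degrees

arg(z) = 136.0544 degrees


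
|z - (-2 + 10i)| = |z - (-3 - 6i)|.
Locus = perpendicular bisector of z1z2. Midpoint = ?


Equal distances means the locus is the perpendicular bisector of z1 and z2.
Midpoint = ((-2+(-3))/2, (10+(-6))/2) = (-2.5000, 2.0000)

Perpendicular bisector through (-2.5000, 2.0000)


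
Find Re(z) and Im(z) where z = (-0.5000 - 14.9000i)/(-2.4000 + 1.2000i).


Multiply by conjugate: (-0.5000 - 14.9000i)(-2.4000 - 1.2000i) / ((-2.4)^2 + 1.2^2)
Numerator real = -0.5*(-2.4) - (14.9)*1.2 = -16.68
Numerator imag = -14.9*(-2.4) - (-0.5)*1.2 = 36.36
Denominator = 7.2
Re(z) = -16.68/7.2 = -2.3167
Im(z) = 36.36/7.2 = 5.0500

Re(z) = -2.3167, Im(z) = 5.0500


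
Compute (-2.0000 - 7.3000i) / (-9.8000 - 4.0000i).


Conjugate of z2 = -9.8000 + 4.0000i
Numerator: (-2.0000 - 7.3000i)(-9.8000 + 4.0000i) = 48.8000 + 63.5400i
Denominator: (-9.8)^2 + (-4)^2 = 112.04
Result = (48.8000 + 63.5400i)/112.04

0.4356 + 0.5671i


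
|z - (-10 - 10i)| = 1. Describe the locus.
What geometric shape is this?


|z - z0| = r is a circle with center z0 and radius r.
Center = (-10, -10), radius = 1

Circle with center (-10, -10) and radius 1


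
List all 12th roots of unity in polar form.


The 12th roots of unity are cis(360k/12°) for k=0..11
Angle step = 360/12 = 30°
Primitive root: cis(30°)
Primitive root = 0.8660 + 0.5000i

12 roots at angles: 0°, 30°, 60°, 90°, 120°, 150°, 180°, 210°, 240°, 270°, 300°, 330°


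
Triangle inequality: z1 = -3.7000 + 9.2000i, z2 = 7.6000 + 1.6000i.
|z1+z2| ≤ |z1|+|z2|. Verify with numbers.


|z1| = sqrt((-3.7)^2 + 9.2^2) = sqrt(98.33) = 9.9161
|z2| = sqrt(7.6^2 + 1.6^2) = sqrt(60.32) = 7.7666
z1+z2 = 3.9000 + 10.8000i
|z1+z2| = sqrt(131.85) = 11.4826
|z1|+|z2| = 9.9161 + 7.7666 = 17.6827

|z1+z2| = 11.4826 ≤ |z1|+|z2| = 17.6827 (verified)


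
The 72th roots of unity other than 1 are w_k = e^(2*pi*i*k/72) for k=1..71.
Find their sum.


With w = e^(2*pi*i/72), all 72 of the 72th roots of unity w^0 = 1, w, ..., w^(71) sum to 0: 1 + w + ... + w^(71) = (1 - w^72)/(1 - w) = 0 since w^72 = 1, w ≠ 1.
Removing the root 1: w + w^2 + ... + w^(71) = 0 - 1 = -1

Sum = -1


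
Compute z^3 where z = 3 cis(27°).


r^3 = 3^3 = 27
n*theta = 3*27° = 81° = 81° (mod 360)
a = 27*cos(81°) = 4.2237
b = 27*sin(81°) = 26.6676

27 cis(81°) = 4.2237 + 26.6676i


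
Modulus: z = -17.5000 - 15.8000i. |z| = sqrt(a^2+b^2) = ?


|z| = sqrt((-17.5)^2 + (-15.8)^2) = sqrt(306.25 + 249.64) = sqrt(555.89) = 23.5773

|z| = 23.5773


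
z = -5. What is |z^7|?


|z| = sqrt(25+0) = sqrt(25) = 5
|z^7| = |z|^7 = 5^7 = 78125

|z^7| = 78125


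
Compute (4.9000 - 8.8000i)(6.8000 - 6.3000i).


Real = 4.9*6.8 - (-8.8)*(-6.3) = 33.32 - 55.44 = -22.12
Imag = 4.9*(-6.3) + 6.8*(-8.8) = -30.87 - (59.84) = -90.71

-22.1200 - 90.7100i


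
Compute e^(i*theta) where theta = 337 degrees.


cos(337°) = 0.9205
sin(337°) = -0.3907

e^(i*337°) = 0.9205 - 0.3907i


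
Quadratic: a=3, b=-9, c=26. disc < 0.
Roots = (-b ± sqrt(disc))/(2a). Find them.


disc = (-9)^2 - 4*3*26 = 81 - 312 = -231
sqrt(|disc|) = sqrt(231) = 15.1987
Real part = 9/(2*3) = 1.5000
Imag part = 15.1987/(2*3) = 2.5331

1.5000 ± 2.5331i


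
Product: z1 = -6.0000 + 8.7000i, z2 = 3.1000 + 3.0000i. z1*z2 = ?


Real = -6*3.1 - 8.7*3 = -18.6 - 26.1 = -44.7
Imag = -6*3 + 3.1*8.7 = -18 + 26.97 = 8.97

-44.7000 + 8.9700i


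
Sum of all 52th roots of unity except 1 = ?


With w = e^(2*pi*i/52), all 52 of the 52th roots of unity w^0 = 1, w, ..., w^(51) sum to 0: 1 + w + ... + w^(51) = (1 - w^52)/(1 - w) = 0 since w^52 = 1, w ≠ 1.
Removing the root 1: w + w^2 + ... + w^(51) = 0 - 1 = -1

Sum = -1


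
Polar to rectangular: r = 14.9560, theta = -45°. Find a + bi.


a = 14.9560*cos(-45°) = 14.9560*0.70711 = 10.5755
b = 14.9560*sin(-45°) = 14.9560*(-0.70711) = -10.5755

10.5755 - 10.5755i


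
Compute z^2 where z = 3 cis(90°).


r^2 = 3^2 = 9
n*theta = 2*90° = 180° = 180° (mod 360)
a = 9*cos(180°) = -9.0000
b = 9*sin(180°) = 0

9 cis(180°) = -9.0000 + 0i


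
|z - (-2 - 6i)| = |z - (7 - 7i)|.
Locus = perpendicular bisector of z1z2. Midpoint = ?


Equal distances means the locus is the perpendicular bisector of z1 and z2.
Midpoint = ((-2+7)/2, (-6+(-7))/2) = (2.5000, -6.5000)

Perpendicular bisector through (2.5000, -6.5000)


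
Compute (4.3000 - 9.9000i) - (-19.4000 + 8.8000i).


Real: 4.3 + 19.4 = 23.7
Imag: -9.9 - 8.8 = -18.7

23.7000 - 18.7000i


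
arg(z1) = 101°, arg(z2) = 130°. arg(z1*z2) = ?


arg(z1*z2) = 101° + 130° = 231°
Normalized to (-180°, 180°]: -129°

-129°


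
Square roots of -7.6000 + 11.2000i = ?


|z| = sqrt(57.76+125.44) = 13.5351
sqrt((|z|+a)/2) = sqrt((13.5351+(-7.6))/2) = sqrt(2.9676) = 1.7227
sqrt((|z|-a)/2) = sqrt((13.5351-(-7.6))/2) = sqrt(10.5676) = 3.2508

±(1.7227 + 3.2508i) i.e. 1.7227 + 3.2508i and -1.7227 - 3.2508i


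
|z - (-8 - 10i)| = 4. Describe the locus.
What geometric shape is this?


|z - z0| = r is a circle with center z0 and radius r.
Center = (-8, -10), radius = 4

Circle with center (-8, -10) and radius 4


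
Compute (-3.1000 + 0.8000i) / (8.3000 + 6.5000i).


Conjugate of z2 = 8.3000 - 6.5000i
Numerator: (-3.1000 + 0.8000i)(8.3000 - 6.5000i) = -20.5300 + 26.7900i
Denominator: 8.3^2 + 6.5^2 = 111.14
Result = (-20.5300 + 26.7900i)/111.14

-0.1847 + 0.2410i


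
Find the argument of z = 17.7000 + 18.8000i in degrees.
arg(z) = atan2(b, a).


Re = 17.7, Im = 18.8
arg = atan2(18.8, 17.7) = 46.7262 degrees

arg(z) = 46.7262 degrees


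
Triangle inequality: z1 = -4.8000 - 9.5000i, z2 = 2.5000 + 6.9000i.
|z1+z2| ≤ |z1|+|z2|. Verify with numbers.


|z1| = sqrt((-4.8)^2 + (-9.5)^2) = sqrt(113.29) = 10.6438
|z2| = sqrt(2.5^2 + 6.9^2) = sqrt(53.86) = 7.3389
z1+z2 = -2.3000 - 2.6000i
|z1+z2| = sqrt(12.05) = 3.4713
|z1|+|z2| = 10.6438 + 7.3389 = 17.9827

|z1+z2| = 3.4713 ≤ |z1|+|z2| = 17.9827 (verified)


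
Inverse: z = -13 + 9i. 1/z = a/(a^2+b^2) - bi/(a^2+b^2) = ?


|z|^2 = 169+81 = 250
1/z = (-13 - 9i)/250

1/z = -0.0520 - 0.0360i


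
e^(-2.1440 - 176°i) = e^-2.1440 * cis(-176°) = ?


e^-2.1440 = 0.1172
cos(-176°) = -0.9976
sin(-176°) = -0.0698
Real = 0.1172*(-0.9976) = -0.1169
Imag = 0.1172*(-0.0698) = -0.0082

-0.1169 - 0.0082i


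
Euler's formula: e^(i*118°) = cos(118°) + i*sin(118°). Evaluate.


cos(118°) = -0.4695
sin(118°) = 0.8829

e^(i*118°) = -0.4695 + 0.8829i


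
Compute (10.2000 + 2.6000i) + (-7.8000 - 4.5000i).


Real: 10.2 - 7.8 = 2.4
Imag: 2.6 - 4.5 = -1.9

2.4000 - 1.9000i


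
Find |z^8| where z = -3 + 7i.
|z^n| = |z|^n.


|z| = sqrt(9+49) = sqrt(58) = 7.6158
|z^8| = |z|^8 = (sqrt(58))^8 = 58^4 = 11316496

|z^8| = 11316496


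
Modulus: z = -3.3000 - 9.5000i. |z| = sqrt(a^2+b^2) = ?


|z| = sqrt((-3.3)^2 + (-9.5)^2) = sqrt(10.89 + 90.25) = sqrt(101.14) = 10.0568

|z| = 10.0568


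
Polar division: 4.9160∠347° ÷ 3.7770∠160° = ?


r = 4.9160 / 3.7770 = 1.3016
theta = 347° - 160° = 187° = 187° (mod 360)

1.3016 cis(187°)


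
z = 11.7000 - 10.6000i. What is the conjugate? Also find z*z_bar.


z_bar = 11.7000 + 10.6000i
z*z_bar = 11.7^2 + (-10.6)^2 = 136.89 + 112.36 = 249.25

z_bar = 11.7000 + 10.6000i, z*z_bar = 249.25


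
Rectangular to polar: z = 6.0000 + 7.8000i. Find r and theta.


r = sqrt(36+60.84) = sqrt(96.84) = 9.8407
theta = atan2(7.8, 6) = 52.4314 degrees

r = 9.8407, theta = 52.4314 degrees


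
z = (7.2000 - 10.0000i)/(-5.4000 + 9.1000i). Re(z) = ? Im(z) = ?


Multiply by conjugate: (7.2000 - 10.0000i)(-5.4000 - 9.1000i) / ((-5.4)^2 + 9.1^2)
Numerator real = 7.2*(-5.4) - (10)*9.1 = -129.88
Numerator imag = -10*(-5.4) - 7.2*9.1 = -11.52
Denominator = 111.97
Re(z) = -129.88/111.97 = -1.1600
Im(z) = -11.52/111.97 = -0.1029

Re(z) = -1.1600, Im(z) = -0.1029


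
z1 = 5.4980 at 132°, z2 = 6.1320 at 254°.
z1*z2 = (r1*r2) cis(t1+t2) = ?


r = 5.4980 * 6.1320 = 33.7137
theta = 132° + 254° = 386° = 26° (mod 360)

33.7137 cis(26°)


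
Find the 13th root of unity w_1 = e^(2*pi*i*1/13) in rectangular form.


Angle = 360*1/13 = 27.6923°
a = cos(27.6923°) = 0.8855
b = sin(27.6923°) = 0.4647

0.8855 + 0.4647i


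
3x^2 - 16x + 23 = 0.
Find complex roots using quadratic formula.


disc = (-16)^2 - 4*3*23 = 256 - 276 = -20
sqrt(|disc|) = sqrt(20) = 4.4721
Real part = 16/(2*3) = 2.6667
Imag part = 4.4721/(2*3) = 0.7454

2.6667 ± 0.7454i


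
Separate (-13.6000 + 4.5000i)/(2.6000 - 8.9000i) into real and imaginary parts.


Multiply by conjugate: (-13.6000 + 4.5000i)(2.6000 + 8.9000i) / (2.6^2 + (-8.9)^2)
Numerator real = -13.6*2.6 + 4.5*(-8.9) = -75.41
Numerator imag = 4.5*2.6 - (-13.6)*(-8.9) = -109.34
Denominator = 85.97
Re(z) = -75.41/85.97 = -0.8772
Im(z) = -109.34/85.97 = -1.2718

Re(z) = -0.8772, Im(z) = -1.2718


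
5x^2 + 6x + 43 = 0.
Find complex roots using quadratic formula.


disc = 6^2 - 4*5*43 = 36 - 860 = -824
sqrt(|disc|) = sqrt(824) = 28.7054
Real part = -6/(2*5) = -0.6000
Imag part = 28.7054/(2*5) = 2.8705

-0.6000 ± 2.8705i


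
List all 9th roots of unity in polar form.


The 9th roots of unity are cis(360k/9°) for k=0..8
Angle step = 360/9 = 40°
Primitive root: cis(40°)
Primitive root = 0.7660 + 0.6428i

9 roots at angles: 0°, 40°, 80°, 120°, 160°, 200°, 240°, 280°, 320°


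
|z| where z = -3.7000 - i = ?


|z| = sqrt((-3.7)^2 + (-1)^2) = sqrt(13.69 + 1) = sqrt(14.69) = 3.8328

|z| = 3.8328


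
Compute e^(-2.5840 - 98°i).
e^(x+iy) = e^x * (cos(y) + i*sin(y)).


e^-2.5840 = 0.07547
cos(-98°) = -0.1392
sin(-98°) = -0.9903
Real = 0.07547*(-0.1392) = -0.0105
Imag = 0.07547*(-0.9903) = -0.0747

-0.0105 - 0.0747i


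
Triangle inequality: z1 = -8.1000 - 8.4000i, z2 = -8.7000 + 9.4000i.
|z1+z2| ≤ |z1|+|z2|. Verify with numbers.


|z1| = sqrt((-8.1)^2 + (-8.4)^2) = sqrt(136.17) = 11.6692
|z2| = sqrt((-8.7)^2 + 9.4^2) = sqrt(164.05) = 12.8082
z1+z2 = -16.8000 + i
|z1+z2| = sqrt(283.24) = 16.8297
|z1|+|z2| = 11.6692 + 12.8082 = 24.4774

|z1+z2| = 16.8297 ≤ |z1|+|z2| = 24.4774 (verified)


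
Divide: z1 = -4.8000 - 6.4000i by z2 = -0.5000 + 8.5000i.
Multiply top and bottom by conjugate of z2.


Conjugate of z2 = -0.5000 - 8.5000i
Numerator: (-4.8000 - 6.4000i)(-0.5000 - 8.5000i) = -52.0000 + 44.0000i
Denominator: (-0.5)^2 + 8.5^2 = 72.5
Result = (-52.0000 + 44.0000i)/72.5

-0.7172 + 0.6069i


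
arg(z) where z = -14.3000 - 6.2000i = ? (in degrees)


Re = -14.3, Im = -6.2
arg = atan2(-6.2, -14.3) = -156.5601 degrees

arg(z) = -156.5601 degrees


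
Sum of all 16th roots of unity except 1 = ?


With w = e^(2*pi*i/16), all 16 of the 16th roots of unity w^0 = 1, w, ..., w^(15) sum to 0: 1 + w + ... + w^(15) = (1 - w^16)/(1 - w) = 0 since w^16 = 1, w ≠ 1.
Removing the root 1: w + w^2 + ... + w^(15) = 0 - 1 = -1

Sum = -1


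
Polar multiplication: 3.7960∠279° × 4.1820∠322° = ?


r = 3.7960 * 4.1820 = 15.8749
theta = 279° + 322° = 601° = 241° (mod 360)

15.8749 cis(241°)


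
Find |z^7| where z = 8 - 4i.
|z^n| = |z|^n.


|z| = sqrt(64+16) = sqrt(80) = 8.9443
|z^7| = |z|^7 = (sqrt(80))^7 = 80^3 * sqrt(80) = 512000*sqrt(80)

|z^7| = 512000*sqrt(80) ≈ 4579467.2179


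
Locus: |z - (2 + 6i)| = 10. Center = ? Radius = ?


|z - z0| = r is a circle with center z0 and radius r.
Center = (2, 6), radius = 10

Circle with center (2, 6) and radius 10


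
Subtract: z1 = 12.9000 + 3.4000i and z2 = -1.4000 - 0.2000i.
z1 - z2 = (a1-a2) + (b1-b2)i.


Real: 12.9 + 1.4 = 14.3
Imag: 3.4 + 0.2 = 3.6

14.3000 + 3.6000i


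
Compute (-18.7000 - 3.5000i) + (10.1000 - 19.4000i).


Real: -18.7 + 10.1 = -8.6
Imag: -3.5 - 19.4 = -22.9

-8.6000 - 22.9000i


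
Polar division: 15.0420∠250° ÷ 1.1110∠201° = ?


r = 15.0420 / 1.1110 = 13.5392
theta = 250° - 201° = 49° = 49° (mod 360)

13.5392 cis(49°)


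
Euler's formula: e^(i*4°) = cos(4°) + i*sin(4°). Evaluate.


cos(4°) = 0.9976
sin(4°) = 0.0698

e^(i*4°) = 0.9976 + 0.0698i


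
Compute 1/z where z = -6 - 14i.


|z|^2 = 36+196 = 232
1/z = (-6 + 14i)/232

1/z = -0.0259 + 0.0603i


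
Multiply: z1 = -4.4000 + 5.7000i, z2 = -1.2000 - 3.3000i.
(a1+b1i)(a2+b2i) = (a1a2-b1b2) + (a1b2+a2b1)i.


Real = -4.4*(-1.2) - 5.7*(-3.3) = 5.28 - (-18.81) = 24.09
Imag = -4.4*(-3.3) - (1.2)*5.7 = 14.52 - (6.84) = 7.68

24.0900 + 7.6800i


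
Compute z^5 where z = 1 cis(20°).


r^5 = 1^5 = 1
n*theta = 5*20° = 100° = 100° (mod 360)
a = 1*cos(100°) = -0.1736
b = 1*sin(100°) = 0.9848

1 cis(100°) = -0.1736 + 0.9848i


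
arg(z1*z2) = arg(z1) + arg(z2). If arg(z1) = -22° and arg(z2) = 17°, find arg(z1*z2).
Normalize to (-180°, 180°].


arg(z1*z2) = -22° + 17° = -5°
Normalized to (-180°, 180°]: -5°

-5°


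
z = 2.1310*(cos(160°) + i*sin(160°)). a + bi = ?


a = 2.1310*cos(160°) = 2.1310*(-0.9397) = -2.0025
b = 2.1310*sin(160°) = 2.1310*0.342 = 0.7288

-2.0025 + 0.7288i


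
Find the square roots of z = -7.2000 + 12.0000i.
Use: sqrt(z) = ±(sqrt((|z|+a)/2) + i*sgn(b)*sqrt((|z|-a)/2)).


|z| = sqrt(51.84+144) = 13.9943
sqrt((|z|+a)/2) = sqrt((13.9943+(-7.2))/2) = sqrt(3.3971) = 1.8431
sqrt((|z|-a)/2) = sqrt((13.9943-(-7.2))/2) = sqrt(10.5971) = 3.2553

±(1.8431 + 3.2553i) i.e. 1.8431 + 3.2553i and -1.8431 - 3.2553i


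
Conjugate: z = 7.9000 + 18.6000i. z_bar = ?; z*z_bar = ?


z_bar = 7.9000 - 18.6000i
z*z_bar = 7.9^2 + 18.6^2 = 62.41 + 345.96 = 408.37

z_bar = 7.9000 - 18.6000i, z*z_bar = 408.37


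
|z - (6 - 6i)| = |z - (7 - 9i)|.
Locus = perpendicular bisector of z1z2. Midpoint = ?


Equal distances means the locus is the perpendicular bisector of z1 and z2.
Midpoint = ((6+7)/2, (-6+(-9))/2) = (6.5000, -7.5000)

Perpendicular bisector through (6.5000, -7.5000)


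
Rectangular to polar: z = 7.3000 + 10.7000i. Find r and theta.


r = sqrt(53.29+114.49) = sqrt(167.78) = 12.9530
theta = atan2(10.7, 7.3) = 55.6965 degrees

r = 12.9530, theta = 55.6965 degrees


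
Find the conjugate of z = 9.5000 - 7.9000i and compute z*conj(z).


z_bar = 9.5000 + 7.9000i
z*z_bar = 9.5^2 + (-7.9)^2 = 90.25 + 62.41 = 152.66

z_bar = 9.5000 + 7.9000i, z*z_bar = 152.66


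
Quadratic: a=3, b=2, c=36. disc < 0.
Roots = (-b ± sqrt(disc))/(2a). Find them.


disc = 2^2 - 4*3*36 = 4 - 432 = -428
sqrt(|disc|) = sqrt(428) = 20.6882
Real part = -2/(2*3) = -0.3333
Imag part = 20.6882/(2*3) = 3.4480

-0.3333 ± 3.4480i


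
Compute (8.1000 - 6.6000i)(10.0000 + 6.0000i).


Real = 8.1*10 - (-6.6)*6 = 81 - (-39.6) = 120.6
Imag = 8.1*6 + 10*(-6.6) = 48.6 - (66) = -17.4

120.6000 - 17.4000i


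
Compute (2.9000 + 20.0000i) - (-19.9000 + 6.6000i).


Real: 2.9 + 19.9 = 22.8
Imag: 20 - 6.6 = 13.4

22.8000 + 13.4000i


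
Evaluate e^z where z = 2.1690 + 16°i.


e^2.1690 = 8.7495
cos(16°) = 0.961262
sin(16°) = 0.27564
Real = 8.7495*0.961262 = 8.4106
Imag = 8.7495*0.27564 = 2.4117

8.4106 + 2.4117i


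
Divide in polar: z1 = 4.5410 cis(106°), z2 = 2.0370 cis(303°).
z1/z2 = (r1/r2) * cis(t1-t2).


r = 4.5410 / 2.0370 = 2.2293
theta = 106° - 303° = -197° = 163° (mod 360)

2.2293 cis(163°)


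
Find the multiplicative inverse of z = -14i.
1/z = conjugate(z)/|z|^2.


|z|^2 = 0+196 = 196
1/z = (0 + 14i)/196

1/z = 0 + 0.0714i


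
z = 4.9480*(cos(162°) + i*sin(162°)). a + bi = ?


a = 4.9480*cos(162°) = 4.9480*(-0.95106) = -4.7058
b = 4.9480*sin(162°) = 4.9480*0.30902 = 1.5290

-4.7058 + 1.5290i


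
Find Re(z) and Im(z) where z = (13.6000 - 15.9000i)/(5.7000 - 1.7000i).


Multiply by conjugate: (13.6000 - 15.9000i)(5.7000 + 1.7000i) / (5.7^2 + (-1.7)^2)
Numerator real = 13.6*5.7 - (15.9)*(-1.7) = 104.55
Numerator imag = -15.9*5.7 - 13.6*(-1.7) = -67.51
Denominator = 35.38
Re(z) = 104.55/35.38 = 2.9551
Im(z) = -67.51/35.38 = -1.9081

Re(z) = 2.9551, Im(z) = -1.9081


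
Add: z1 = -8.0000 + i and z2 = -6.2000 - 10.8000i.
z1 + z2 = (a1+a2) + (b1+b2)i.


Real: -8 - 6.2 = -14.2
Imag: 1 - 10.8 = -9.8

-14.2000 - 9.8000i


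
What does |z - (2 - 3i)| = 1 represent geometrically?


|z - z0| = r is a circle with center z0 and radius r.
Center = (2, -3), radius = 1

Circle with center (2, -3) and radius 1


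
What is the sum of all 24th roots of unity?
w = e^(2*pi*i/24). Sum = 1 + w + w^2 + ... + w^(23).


The sum of all 24th roots of unity is 0.
Geometric series: (1 - w^24)/(1 - w) = (1-1)/(1-w) = 0 since w^24 = 1, w ≠ 1.
Alternatively: coefficient of z^23 in z^24 - 1 is 0.

0


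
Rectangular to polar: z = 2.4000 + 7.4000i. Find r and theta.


r = sqrt(5.76+54.76) = sqrt(60.52) = 7.7795
theta = atan2(7.4, 2.4) = 72.0309 degrees

r = 7.7795, theta = 72.0309 degrees


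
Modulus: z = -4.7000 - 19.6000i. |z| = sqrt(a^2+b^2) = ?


|z| = sqrt((-4.7)^2 + (-19.6)^2) = sqrt(22.09 + 384.16) = sqrt(406.25) = 20.1556

|z| = 20.1556


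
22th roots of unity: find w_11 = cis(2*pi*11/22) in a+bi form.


Angle = 360*11/22 = 180°
a = cos(180°) = -1.0000
b = sin(180°) = 0

-1.0000 + 0i


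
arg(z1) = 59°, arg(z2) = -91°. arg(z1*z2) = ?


arg(z1*z2) = 59° - 91° = -32°
Normalized to (-180°, 180°]: -32°

-32°


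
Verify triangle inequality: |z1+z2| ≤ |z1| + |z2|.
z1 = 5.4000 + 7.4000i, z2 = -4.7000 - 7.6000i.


|z1| = sqrt(5.4^2 + 7.4^2) = sqrt(83.92) = 9.1608
|z2| = sqrt((-4.7)^2 + (-7.6)^2) = sqrt(79.85) = 8.9359
z1+z2 = 0.7000 - 0.2000i
|z1+z2| = sqrt(0.53) = 0.7280
|z1|+|z2| = 9.1608 + 8.9359 = 18.0967

|z1+z2| = 0.7280 ≤ |z1|+|z2| = 18.0967 (verified)


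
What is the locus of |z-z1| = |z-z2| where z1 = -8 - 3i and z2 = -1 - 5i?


Equal distances means the locus is the perpendicular bisector of z1 and z2.
Midpoint = ((-8+(-1))/2, (-3+(-5))/2) = (-4.5000, -4.0000)

Perpendicular bisector through (-4.5000, -4.0000)


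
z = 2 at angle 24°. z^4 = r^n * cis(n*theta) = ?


r^4 = 2^4 = 16
n*theta = 4*24° = 96° = 96° (mod 360)
a = 16*cos(96°) = -1.6725
b = 16*sin(96°) = 15.9124

16 cis(96°) = -1.6725 + 15.9124i


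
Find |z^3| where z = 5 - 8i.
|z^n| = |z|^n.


|z| = sqrt(25+64) = sqrt(89) = 9.4340
|z^3| = |z|^3 = (sqrt(89))^3 = 89*sqrt(89)

|z^3| = 89*sqrt(89) ≈ 839.6243


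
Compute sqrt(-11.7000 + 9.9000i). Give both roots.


|z| = sqrt(136.89+98.01) = 15.3264
sqrt((|z|+a)/2) = sqrt((15.3264+(-11.7))/2) = sqrt(1.8132) = 1.3466
sqrt((|z|-a)/2) = sqrt((15.3264-(-11.7))/2) = sqrt(13.5132) = 3.6760

±(1.3466 + 3.6760i) i.e. 1.3466 + 3.6760i and -1.3466 - 3.6760i


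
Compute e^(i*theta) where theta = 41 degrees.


cos(41°) = 0.7547
sin(41°) = 0.6561

e^(i*41°) = 0.7547 + 0.6561i


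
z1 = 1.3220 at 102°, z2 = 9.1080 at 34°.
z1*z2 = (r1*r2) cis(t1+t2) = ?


r = 1.3220 * 9.1080 = 12.0408
theta = 102° + 34° = 136° = 136° (mod 360)

12.0408 cis(136°)


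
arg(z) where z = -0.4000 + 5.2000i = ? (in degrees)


Re = -0.4, Im = 5.2
arg = atan2(5.2, -0.4) = 94.3987 degrees

arg(z) = 94.3987 degrees


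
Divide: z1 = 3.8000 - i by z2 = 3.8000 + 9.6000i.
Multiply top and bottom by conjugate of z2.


Conjugate of z2 = 3.8000 - 9.6000i
Numerator: (3.8000 - i)(3.8000 - 9.6000i) = 4.8400 - 40.2800i
Denominator: 3.8^2 + 9.6^2 = 106.6
Result = (4.8400 - 40.2800i)/106.6

0.0454 - 0.3779i


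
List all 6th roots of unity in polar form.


The 6th roots of unity are cis(360k/6°) for k=0..5
Angle step = 360/6 = 60°
Primitive root: cis(60°)
Primitive root = 0.5000 + 0.8660i

6 roots at angles: 0°, 60°, 120°, 180°, 240°, 300°


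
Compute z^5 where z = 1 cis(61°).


r^5 = 1^5 = 1
n*theta = 5*61° = 305° = 305° (mod 360)
a = 1*cos(305°) = 0.5736
b = 1*sin(305°) = -0.8192

1 cis(305°) = 0.5736 - 0.8192i


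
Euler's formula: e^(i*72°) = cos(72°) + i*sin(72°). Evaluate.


cos(72°) = 0.3090
sin(72°) = 0.9511

e^(i*72°) = 0.3090 + 0.9511i


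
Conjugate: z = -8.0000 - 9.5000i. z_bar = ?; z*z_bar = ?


z_bar = -8.0000 + 9.5000i
z*z_bar = (-8)^2 + (-9.5)^2 = 64 + 90.25 = 154.25

z_bar = -8.0000 + 9.5000i, z*z_bar = 154.25


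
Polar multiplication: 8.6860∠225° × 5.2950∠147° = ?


r = 8.6860 * 5.2950 = 45.9924
theta = 225° + 147° = 372° = 12° (mod 360)

45.9924 cis(12°)


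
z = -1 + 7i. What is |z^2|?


|z| = sqrt(1+49) = sqrt(50) = 7.0711
|z^2| = |z|^2 = (sqrt(50))^2 = 50

|z^2| = 50


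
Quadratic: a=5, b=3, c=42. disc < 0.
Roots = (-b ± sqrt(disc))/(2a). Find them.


disc = 3^2 - 4*5*42 = 9 - 840 = -831
sqrt(|disc|) = sqrt(831) = 28.8271
Real part = -3/(2*5) = -0.3000
Imag part = 28.8271/(2*5) = 2.8827

-0.3000 ± 2.8827i


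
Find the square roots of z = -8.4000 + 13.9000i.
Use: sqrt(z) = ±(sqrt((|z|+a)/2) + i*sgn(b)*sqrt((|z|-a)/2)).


|z| = sqrt(70.56+193.21) = 16.2410
sqrt((|z|+a)/2) = sqrt((16.2410+(-8.4))/2) = sqrt(3.9205) = 1.9800
sqrt((|z|-a)/2) = sqrt((16.2410-(-8.4))/2) = sqrt(12.3205) = 3.5101

±(1.9800 + 3.5101i) i.e. 1.9800 + 3.5101i and -1.9800 - 3.5101i


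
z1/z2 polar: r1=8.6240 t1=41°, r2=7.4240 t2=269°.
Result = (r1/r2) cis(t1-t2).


r = 8.6240 / 7.4240 = 1.1616
theta = 41° - 269° = -228° = 132° (mod 360)

1.1616 cis(132°)


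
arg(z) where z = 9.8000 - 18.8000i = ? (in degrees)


Re = 9.8, Im = -18.8
arg = atan2(-18.8, 9.8) = -62.4680 degrees

arg(z) = -62.4680 degrees


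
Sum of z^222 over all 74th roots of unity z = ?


The roots are w_k = w^k with w = e^(2*pi*i/74), and (w^k)^222 = (w^222)^k.
So S = 1 + u + u^2 + ... + u^(73) with u = w^222.
222 = 3*74 + 0, so 222 is a multiple of 74 and u = (w^74)^3 = 1.
Every one of the 74 terms equals 1: S = 74

S = 74


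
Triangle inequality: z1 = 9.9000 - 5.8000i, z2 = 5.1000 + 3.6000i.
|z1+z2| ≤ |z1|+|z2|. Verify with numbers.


|z1| = sqrt(9.9^2 + (-5.8)^2) = sqrt(131.65) = 11.4739
|z2| = sqrt(5.1^2 + 3.6^2) = sqrt(38.97) = 6.2426
z1+z2 = 15.0000 - 2.2000i
|z1+z2| = sqrt(229.84) = 15.1605
|z1|+|z2| = 11.4739 + 6.2426 = 17.7165

|z1+z2| = 15.1605 ≤ |z1|+|z2| = 17.7165 (verified)


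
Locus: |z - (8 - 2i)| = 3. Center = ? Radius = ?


|z - z0| = r is a circle with center z0 and radius r.
Center = (8, -2), radius = 3

Circle with center (8, -2) and radius 3


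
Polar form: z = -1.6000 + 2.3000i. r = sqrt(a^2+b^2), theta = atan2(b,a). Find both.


r = sqrt(2.56+5.29) = sqrt(7.85) = 2.8018
theta = atan2(2.3, -1.6) = 124.8245 degrees

r = 2.8018, theta = 124.8245 degrees


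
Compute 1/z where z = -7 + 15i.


|z|^2 = 49+225 = 274
1/z = (-7 - 15i)/274

1/z = -0.0255 - 0.0547i


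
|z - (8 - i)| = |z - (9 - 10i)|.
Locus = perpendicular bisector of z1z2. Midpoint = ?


Equal distances means the locus is the perpendicular bisector of z1 and z2.
Midpoint = ((8+9)/2, (-1+(-10))/2) = (8.5000, -5.5000)

Perpendicular bisector through (8.5000, -5.5000)


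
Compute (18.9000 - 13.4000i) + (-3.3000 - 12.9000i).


Real: 18.9 - 3.3 = 15.6
Imag: -13.4 - 12.9 = -26.3

15.6000 - 26.3000i


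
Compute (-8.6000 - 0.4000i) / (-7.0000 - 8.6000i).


Conjugate of z2 = -7.0000 + 8.6000i
Numerator: (-8.6000 - 0.4000i)(-7.0000 + 8.6000i) = 63.6400 - 71.1600i
Denominator: (-7)^2 + (-8.6)^2 = 122.96
Result = (63.6400 - 71.1600i)/122.96

0.5176 - 0.5787i


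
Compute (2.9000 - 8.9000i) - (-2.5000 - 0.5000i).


Real: 2.9 + 2.5 = 5.4
Imag: -8.9 + 0.5 = -8.4

5.4000 - 8.4000i


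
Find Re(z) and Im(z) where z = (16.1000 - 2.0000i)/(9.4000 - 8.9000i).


Multiply by conjugate: (16.1000 - 2.0000i)(9.4000 + 8.9000i) / (9.4^2 + (-8.9)^2)
Numerator real = 16.1*9.4 - (2)*(-8.9) = 169.14
Numerator imag = -2*9.4 - 16.1*(-8.9) = 124.49
Denominator = 167.57
Re(z) = 169.14/167.57 = 1.0094
Im(z) = 124.49/167.57 = 0.7429

Re(z) = 1.0094, Im(z) = 0.7429


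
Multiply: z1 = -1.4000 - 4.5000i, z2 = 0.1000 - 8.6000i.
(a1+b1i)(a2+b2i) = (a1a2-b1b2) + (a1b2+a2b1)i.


Real = -1.4*0.1 - (-4.5)*(-8.6) = -0.14 - 38.7 = -38.84
Imag = -1.4*(-8.6) + 0.1*(-4.5) = 12.04 - (0.45) = 11.59

-38.8400 + 11.5900i


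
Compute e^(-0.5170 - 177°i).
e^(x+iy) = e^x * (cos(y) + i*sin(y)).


e^-0.5170 = 0.5963
cos(-177°) = -0.9986
sin(-177°) = -0.0523
Real = 0.5963*(-0.9986) = -0.5955
Imag = 0.5963*(-0.0523) = -0.0312

-0.5955 - 0.0312i


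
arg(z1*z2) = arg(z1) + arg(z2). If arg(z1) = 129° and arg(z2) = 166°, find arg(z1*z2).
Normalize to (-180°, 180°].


arg(z1*z2) = 129° + 166° = 295°
Normalized to (-180°, 180°]: -65°

-65°


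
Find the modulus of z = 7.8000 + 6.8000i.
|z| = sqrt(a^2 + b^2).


|z| = sqrt(7.8^2 + 6.8^2) = sqrt(60.84 + 46.24) = sqrt(107.08) = 10.3479

|z| = 10.3479


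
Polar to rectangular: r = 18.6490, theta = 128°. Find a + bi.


a = 18.6490*cos(128°) = 18.6490*(-0.615661) = -11.4815
b = 18.6490*sin(128°) = 18.6490*0.78801 = 14.6956

-11.4815 + 14.6956i


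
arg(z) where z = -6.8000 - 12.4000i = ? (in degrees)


Re = -6.8, Im = -12.4
arg = atan2(-12.4, -6.8) = -118.7398 degrees

arg(z) = -118.7398 degrees


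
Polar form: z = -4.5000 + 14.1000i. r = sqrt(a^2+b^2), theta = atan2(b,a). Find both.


r = sqrt(20.25+198.81) = sqrt(219.06) = 14.8007
theta = atan2(14.1, -4.5) = 107.7004 degrees

r = 14.8007, theta = 107.7004 degrees


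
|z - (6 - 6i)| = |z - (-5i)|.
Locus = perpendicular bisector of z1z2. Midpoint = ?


Equal distances means the locus is the perpendicular bisector of z1 and z2.
Midpoint = ((6+0)/2, (-6+(-5))/2) = (3.0000, -5.5000)

Perpendicular bisector through (3.0000, -5.5000)


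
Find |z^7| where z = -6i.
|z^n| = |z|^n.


|z| = sqrt(0+36) = sqrt(36) = 6
|z^7| = |z|^7 = 6^7 = 279936

|z^7| = 279936


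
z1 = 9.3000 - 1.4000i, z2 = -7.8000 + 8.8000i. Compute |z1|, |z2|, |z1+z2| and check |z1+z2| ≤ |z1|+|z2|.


|z1| = sqrt(9.3^2 + (-1.4)^2) = sqrt(88.45) = 9.4048
|z2| = sqrt((-7.8)^2 + 8.8^2) = sqrt(138.28) = 11.7593
z1+z2 = 1.5000 + 7.4000i
|z1+z2| = sqrt(57.01) = 7.5505
|z1|+|z2| = 9.4048 + 11.7593 = 21.1641

|z1+z2| = 7.5505 ≤ |z1|+|z2| = 21.1641 (verified)


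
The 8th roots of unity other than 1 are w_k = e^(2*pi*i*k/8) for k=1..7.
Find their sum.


With w = e^(2*pi*i/8), all 8 of the 8th roots of unity w^0 = 1, w, ..., w^(7) sum to 0: 1 + w + ... + w^(7) = (1 - w^8)/(1 - w) = 0 since w^8 = 1, w ≠ 1.
Removing the root 1: w + w^2 + ... + w^(7) = 0 - 1 = -1

Sum = -1


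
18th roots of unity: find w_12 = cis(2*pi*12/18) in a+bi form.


Angle = 360*12/18 = 240°
a = cos(240°) = -0.5000
b = sin(240°) = -0.8660

-0.5000 - 0.8660i


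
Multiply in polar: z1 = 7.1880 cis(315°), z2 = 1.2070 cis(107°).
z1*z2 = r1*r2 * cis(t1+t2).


r = 7.1880 * 1.2070 = 8.6759
theta = 315° + 107° = 422° = 62° (mod 360)

8.6759 cis(62°)


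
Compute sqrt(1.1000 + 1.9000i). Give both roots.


|z| = sqrt(1.21+3.61) = 2.1954
sqrt((|z|+a)/2) = sqrt((2.1954+1.1)/2) = sqrt(1.6477) = 1.2836
sqrt((|z|-a)/2) = sqrt((2.1954-1.1)/2) = sqrt(0.5477) = 0.7401

±(1.2836 + 0.7401i) i.e. 1.2836 + 0.7401i and -1.2836 - 0.7401i


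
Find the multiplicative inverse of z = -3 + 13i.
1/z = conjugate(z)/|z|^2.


|z|^2 = 9+169 = 178
1/z = (-3 - 13i)/178

1/z = -0.0169 - 0.0730i


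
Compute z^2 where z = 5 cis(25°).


r^2 = 5^2 = 25
n*theta = 2*25° = 50° = 50° (mod 360)
a = 25*cos(50°) = 16.0697
b = 25*sin(50°) = 19.1511

25 cis(50°) = 16.0697 + 19.1511i


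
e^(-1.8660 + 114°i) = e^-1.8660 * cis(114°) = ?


e^-1.8660 = 0.15474
cos(114°) = -0.4067
sin(114°) = 0.9135
Real = 0.15474*(-0.4067) = -0.0629
Imag = 0.15474*0.9135 = 0.1414

-0.0629 + 0.1414i


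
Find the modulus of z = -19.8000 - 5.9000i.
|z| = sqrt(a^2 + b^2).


|z| = sqrt((-19.8)^2 + (-5.9)^2) = sqrt(392.04 + 34.81) = sqrt(426.85) = 20.6603

|z| = 20.6603


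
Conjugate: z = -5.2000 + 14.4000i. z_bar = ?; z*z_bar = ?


z_bar = -5.2000 - 14.4000i
z*z_bar = (-5.2)^2 + 14.4^2 = 27.04 + 207.36 = 234.4

z_bar = -5.2000 - 14.4000i, z*z_bar = 234.4


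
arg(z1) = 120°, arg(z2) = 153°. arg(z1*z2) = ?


arg(z1*z2) = 120° + 153° = 273°
Normalized to (-180°, 180°]: -87°

-87°


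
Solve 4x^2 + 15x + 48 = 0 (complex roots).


disc = 15^2 - 4*4*48 = 225 - 768 = -543
sqrt(|disc|) = sqrt(543) = 23.3024
Real part = -15/(2*4) = -1.8750
Imag part = 23.3024/(2*4) = 2.9128

-1.8750 ± 2.9128i


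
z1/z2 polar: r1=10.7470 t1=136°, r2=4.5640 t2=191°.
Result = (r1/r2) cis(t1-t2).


r = 10.7470 / 4.5640 = 2.3547
theta = 136° - 191° = -55° = 305° (mod 360)

2.3547 cis(305°)


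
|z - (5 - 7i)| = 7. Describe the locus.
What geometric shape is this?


|z - z0| = r is a circle with center z0 and radius r.
Center = (5, -7), radius = 7

Circle with center (5, -7) and radius 7


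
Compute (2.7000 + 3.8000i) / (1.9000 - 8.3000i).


Conjugate of z2 = 1.9000 + 8.3000i
Numerator: (2.7000 + 3.8000i)(1.9000 + 8.3000i) = -26.4100 + 29.6300i
Denominator: 1.9^2 + (-8.3)^2 = 72.5
Result = (-26.4100 + 29.6300i)/72.5

-0.3643 + 0.4087i


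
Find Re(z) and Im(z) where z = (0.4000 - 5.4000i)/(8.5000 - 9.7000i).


Multiply by conjugate: (0.4000 - 5.4000i)(8.5000 + 9.7000i) / (8.5^2 + (-9.7)^2)
Numerator real = 0.4*8.5 - (5.4)*(-9.7) = 55.78
Numerator imag = -5.4*8.5 - 0.4*(-9.7) = -42.02
Denominator = 166.34
Re(z) = 55.78/166.34 = 0.3353
Im(z) = -42.02/166.34 = -0.2526

Re(z) = 0.3353, Im(z) = -0.2526


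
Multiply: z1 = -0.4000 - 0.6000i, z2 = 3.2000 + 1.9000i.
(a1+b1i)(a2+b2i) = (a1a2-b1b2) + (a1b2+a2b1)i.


Real = -0.4*3.2 - (-0.6)*1.9 = -1.28 - (-1.14) = -0.14
Imag = -0.4*1.9 + 3.2*(-0.6) = -0.76 - (1.92) = -2.68

-0.1400 - 2.6800i


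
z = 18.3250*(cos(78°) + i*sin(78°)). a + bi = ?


a = 18.3250*cos(78°) = 18.3250*0.20791 = 3.8100
b = 18.3250*sin(78°) = 18.3250*0.97815 = 17.9246

3.8100 + 17.9246i


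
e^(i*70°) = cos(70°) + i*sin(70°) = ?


cos(70°) = 0.3420
sin(70°) = 0.9397

e^(i*70°) = 0.3420 + 0.9397i


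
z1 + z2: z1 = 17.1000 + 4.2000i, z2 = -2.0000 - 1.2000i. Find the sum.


Real: 17.1 - 2 = 15.1
Imag: 4.2 - 1.2 = 3

15.1000 + 3.0000i


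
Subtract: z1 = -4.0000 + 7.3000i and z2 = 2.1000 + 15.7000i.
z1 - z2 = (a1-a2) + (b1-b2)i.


Real: -4 - 2.1 = -6.1
Imag: 7.3 - 15.7 = -8.4

-6.1000 - 8.4000i


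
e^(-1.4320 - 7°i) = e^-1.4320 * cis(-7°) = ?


e^-1.4320 = 0.23883
cos(-7°) = 0.99255
sin(-7°) = -0.1219
Real = 0.23883*0.99255 = 0.2371
Imag = 0.23883*(-0.1219) = -0.0291

0.2371 - 0.0291i
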